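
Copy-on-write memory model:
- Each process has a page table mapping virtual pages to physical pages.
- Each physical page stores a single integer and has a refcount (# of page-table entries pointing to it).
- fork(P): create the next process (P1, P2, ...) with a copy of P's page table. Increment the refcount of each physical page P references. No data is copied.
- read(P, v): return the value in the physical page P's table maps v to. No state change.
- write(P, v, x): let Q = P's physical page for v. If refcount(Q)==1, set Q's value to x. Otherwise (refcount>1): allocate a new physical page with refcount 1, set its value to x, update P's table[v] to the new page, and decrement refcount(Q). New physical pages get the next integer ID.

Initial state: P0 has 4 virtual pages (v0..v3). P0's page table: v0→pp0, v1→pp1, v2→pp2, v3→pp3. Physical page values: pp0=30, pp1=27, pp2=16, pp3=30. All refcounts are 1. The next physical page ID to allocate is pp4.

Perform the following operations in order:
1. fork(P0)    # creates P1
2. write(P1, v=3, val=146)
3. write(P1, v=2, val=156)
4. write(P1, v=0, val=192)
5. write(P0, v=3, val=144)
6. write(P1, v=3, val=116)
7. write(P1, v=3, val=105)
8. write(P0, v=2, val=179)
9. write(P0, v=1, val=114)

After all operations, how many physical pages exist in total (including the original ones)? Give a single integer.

Op 1: fork(P0) -> P1. 4 ppages; refcounts: pp0:2 pp1:2 pp2:2 pp3:2
Op 2: write(P1, v3, 146). refcount(pp3)=2>1 -> COPY to pp4. 5 ppages; refcounts: pp0:2 pp1:2 pp2:2 pp3:1 pp4:1
Op 3: write(P1, v2, 156). refcount(pp2)=2>1 -> COPY to pp5. 6 ppages; refcounts: pp0:2 pp1:2 pp2:1 pp3:1 pp4:1 pp5:1
Op 4: write(P1, v0, 192). refcount(pp0)=2>1 -> COPY to pp6. 7 ppages; refcounts: pp0:1 pp1:2 pp2:1 pp3:1 pp4:1 pp5:1 pp6:1
Op 5: write(P0, v3, 144). refcount(pp3)=1 -> write in place. 7 ppages; refcounts: pp0:1 pp1:2 pp2:1 pp3:1 pp4:1 pp5:1 pp6:1
Op 6: write(P1, v3, 116). refcount(pp4)=1 -> write in place. 7 ppages; refcounts: pp0:1 pp1:2 pp2:1 pp3:1 pp4:1 pp5:1 pp6:1
Op 7: write(P1, v3, 105). refcount(pp4)=1 -> write in place. 7 ppages; refcounts: pp0:1 pp1:2 pp2:1 pp3:1 pp4:1 pp5:1 pp6:1
Op 8: write(P0, v2, 179). refcount(pp2)=1 -> write in place. 7 ppages; refcounts: pp0:1 pp1:2 pp2:1 pp3:1 pp4:1 pp5:1 pp6:1
Op 9: write(P0, v1, 114). refcount(pp1)=2>1 -> COPY to pp7. 8 ppages; refcounts: pp0:1 pp1:1 pp2:1 pp3:1 pp4:1 pp5:1 pp6:1 pp7:1

Answer: 8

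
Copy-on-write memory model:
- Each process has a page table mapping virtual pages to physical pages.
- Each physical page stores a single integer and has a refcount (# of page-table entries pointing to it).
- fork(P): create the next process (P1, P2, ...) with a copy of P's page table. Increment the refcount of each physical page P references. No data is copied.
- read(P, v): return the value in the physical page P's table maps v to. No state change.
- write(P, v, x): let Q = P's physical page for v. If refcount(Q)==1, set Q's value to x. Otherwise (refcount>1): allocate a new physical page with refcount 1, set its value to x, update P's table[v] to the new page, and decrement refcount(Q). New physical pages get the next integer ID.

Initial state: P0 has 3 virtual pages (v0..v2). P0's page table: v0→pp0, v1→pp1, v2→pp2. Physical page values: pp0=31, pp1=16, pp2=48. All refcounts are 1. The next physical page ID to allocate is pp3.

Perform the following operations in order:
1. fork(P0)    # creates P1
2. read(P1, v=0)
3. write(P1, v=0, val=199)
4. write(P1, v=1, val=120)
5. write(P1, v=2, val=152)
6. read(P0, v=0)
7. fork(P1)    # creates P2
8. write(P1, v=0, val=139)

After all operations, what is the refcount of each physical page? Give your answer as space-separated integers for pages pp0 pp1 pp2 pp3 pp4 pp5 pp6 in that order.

Op 1: fork(P0) -> P1. 3 ppages; refcounts: pp0:2 pp1:2 pp2:2
Op 2: read(P1, v0) -> 31. No state change.
Op 3: write(P1, v0, 199). refcount(pp0)=2>1 -> COPY to pp3. 4 ppages; refcounts: pp0:1 pp1:2 pp2:2 pp3:1
Op 4: write(P1, v1, 120). refcount(pp1)=2>1 -> COPY to pp4. 5 ppages; refcounts: pp0:1 pp1:1 pp2:2 pp3:1 pp4:1
Op 5: write(P1, v2, 152). refcount(pp2)=2>1 -> COPY to pp5. 6 ppages; refcounts: pp0:1 pp1:1 pp2:1 pp3:1 pp4:1 pp5:1
Op 6: read(P0, v0) -> 31. No state change.
Op 7: fork(P1) -> P2. 6 ppages; refcounts: pp0:1 pp1:1 pp2:1 pp3:2 pp4:2 pp5:2
Op 8: write(P1, v0, 139). refcount(pp3)=2>1 -> COPY to pp6. 7 ppages; refcounts: pp0:1 pp1:1 pp2:1 pp3:1 pp4:2 pp5:2 pp6:1

Answer: 1 1 1 1 2 2 1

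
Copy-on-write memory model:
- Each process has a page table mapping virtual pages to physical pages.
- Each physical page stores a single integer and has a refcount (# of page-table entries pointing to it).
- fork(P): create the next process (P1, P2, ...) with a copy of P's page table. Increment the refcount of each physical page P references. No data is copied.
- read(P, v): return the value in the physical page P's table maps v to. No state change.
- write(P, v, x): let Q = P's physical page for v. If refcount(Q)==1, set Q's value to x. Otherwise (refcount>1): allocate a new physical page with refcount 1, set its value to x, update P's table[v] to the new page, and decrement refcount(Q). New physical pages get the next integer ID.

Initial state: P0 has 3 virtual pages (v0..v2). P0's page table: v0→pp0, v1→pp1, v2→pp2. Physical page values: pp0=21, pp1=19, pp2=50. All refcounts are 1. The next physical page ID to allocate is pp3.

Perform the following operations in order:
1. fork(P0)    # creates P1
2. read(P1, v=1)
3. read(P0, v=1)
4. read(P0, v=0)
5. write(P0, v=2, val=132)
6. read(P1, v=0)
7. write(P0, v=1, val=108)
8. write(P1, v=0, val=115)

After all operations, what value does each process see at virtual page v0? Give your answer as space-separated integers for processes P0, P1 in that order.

Answer: 21 115

Derivation:
Op 1: fork(P0) -> P1. 3 ppages; refcounts: pp0:2 pp1:2 pp2:2
Op 2: read(P1, v1) -> 19. No state change.
Op 3: read(P0, v1) -> 19. No state change.
Op 4: read(P0, v0) -> 21. No state change.
Op 5: write(P0, v2, 132). refcount(pp2)=2>1 -> COPY to pp3. 4 ppages; refcounts: pp0:2 pp1:2 pp2:1 pp3:1
Op 6: read(P1, v0) -> 21. No state change.
Op 7: write(P0, v1, 108). refcount(pp1)=2>1 -> COPY to pp4. 5 ppages; refcounts: pp0:2 pp1:1 pp2:1 pp3:1 pp4:1
Op 8: write(P1, v0, 115). refcount(pp0)=2>1 -> COPY to pp5. 6 ppages; refcounts: pp0:1 pp1:1 pp2:1 pp3:1 pp4:1 pp5:1
P0: v0 -> pp0 = 21
P1: v0 -> pp5 = 115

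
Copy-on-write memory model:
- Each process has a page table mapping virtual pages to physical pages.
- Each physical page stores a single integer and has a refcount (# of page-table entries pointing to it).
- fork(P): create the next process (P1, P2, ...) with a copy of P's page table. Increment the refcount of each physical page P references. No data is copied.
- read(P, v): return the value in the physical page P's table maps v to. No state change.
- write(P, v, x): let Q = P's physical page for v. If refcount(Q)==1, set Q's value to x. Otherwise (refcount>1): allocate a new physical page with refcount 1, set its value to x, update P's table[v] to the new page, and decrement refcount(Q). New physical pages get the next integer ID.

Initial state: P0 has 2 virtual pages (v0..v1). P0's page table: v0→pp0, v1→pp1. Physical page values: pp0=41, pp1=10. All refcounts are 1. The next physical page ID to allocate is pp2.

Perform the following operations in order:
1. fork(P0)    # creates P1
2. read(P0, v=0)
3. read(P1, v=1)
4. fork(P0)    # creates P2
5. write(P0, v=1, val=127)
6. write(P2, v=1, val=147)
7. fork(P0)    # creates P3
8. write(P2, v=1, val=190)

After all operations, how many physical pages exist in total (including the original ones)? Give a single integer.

Op 1: fork(P0) -> P1. 2 ppages; refcounts: pp0:2 pp1:2
Op 2: read(P0, v0) -> 41. No state change.
Op 3: read(P1, v1) -> 10. No state change.
Op 4: fork(P0) -> P2. 2 ppages; refcounts: pp0:3 pp1:3
Op 5: write(P0, v1, 127). refcount(pp1)=3>1 -> COPY to pp2. 3 ppages; refcounts: pp0:3 pp1:2 pp2:1
Op 6: write(P2, v1, 147). refcount(pp1)=2>1 -> COPY to pp3. 4 ppages; refcounts: pp0:3 pp1:1 pp2:1 pp3:1
Op 7: fork(P0) -> P3. 4 ppages; refcounts: pp0:4 pp1:1 pp2:2 pp3:1
Op 8: write(P2, v1, 190). refcount(pp3)=1 -> write in place. 4 ppages; refcounts: pp0:4 pp1:1 pp2:2 pp3:1

Answer: 4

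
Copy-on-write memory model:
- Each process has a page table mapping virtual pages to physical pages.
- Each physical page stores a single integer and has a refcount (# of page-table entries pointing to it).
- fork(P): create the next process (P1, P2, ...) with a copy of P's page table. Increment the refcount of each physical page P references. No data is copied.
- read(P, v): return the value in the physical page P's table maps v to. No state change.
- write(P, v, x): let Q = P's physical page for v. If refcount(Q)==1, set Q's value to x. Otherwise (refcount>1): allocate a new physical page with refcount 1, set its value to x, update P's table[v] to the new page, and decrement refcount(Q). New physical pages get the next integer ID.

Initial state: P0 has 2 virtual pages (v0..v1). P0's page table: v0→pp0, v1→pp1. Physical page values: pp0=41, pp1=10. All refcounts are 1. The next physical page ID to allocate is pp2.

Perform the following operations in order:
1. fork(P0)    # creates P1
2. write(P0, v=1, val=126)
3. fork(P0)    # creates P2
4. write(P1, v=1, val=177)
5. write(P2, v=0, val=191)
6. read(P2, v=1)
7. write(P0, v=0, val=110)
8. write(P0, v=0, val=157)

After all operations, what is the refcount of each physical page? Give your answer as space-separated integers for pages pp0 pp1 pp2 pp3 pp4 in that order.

Op 1: fork(P0) -> P1. 2 ppages; refcounts: pp0:2 pp1:2
Op 2: write(P0, v1, 126). refcount(pp1)=2>1 -> COPY to pp2. 3 ppages; refcounts: pp0:2 pp1:1 pp2:1
Op 3: fork(P0) -> P2. 3 ppages; refcounts: pp0:3 pp1:1 pp2:2
Op 4: write(P1, v1, 177). refcount(pp1)=1 -> write in place. 3 ppages; refcounts: pp0:3 pp1:1 pp2:2
Op 5: write(P2, v0, 191). refcount(pp0)=3>1 -> COPY to pp3. 4 ppages; refcounts: pp0:2 pp1:1 pp2:2 pp3:1
Op 6: read(P2, v1) -> 126. No state change.
Op 7: write(P0, v0, 110). refcount(pp0)=2>1 -> COPY to pp4. 5 ppages; refcounts: pp0:1 pp1:1 pp2:2 pp3:1 pp4:1
Op 8: write(P0, v0, 157). refcount(pp4)=1 -> write in place. 5 ppages; refcounts: pp0:1 pp1:1 pp2:2 pp3:1 pp4:1

Answer: 1 1 2 1 1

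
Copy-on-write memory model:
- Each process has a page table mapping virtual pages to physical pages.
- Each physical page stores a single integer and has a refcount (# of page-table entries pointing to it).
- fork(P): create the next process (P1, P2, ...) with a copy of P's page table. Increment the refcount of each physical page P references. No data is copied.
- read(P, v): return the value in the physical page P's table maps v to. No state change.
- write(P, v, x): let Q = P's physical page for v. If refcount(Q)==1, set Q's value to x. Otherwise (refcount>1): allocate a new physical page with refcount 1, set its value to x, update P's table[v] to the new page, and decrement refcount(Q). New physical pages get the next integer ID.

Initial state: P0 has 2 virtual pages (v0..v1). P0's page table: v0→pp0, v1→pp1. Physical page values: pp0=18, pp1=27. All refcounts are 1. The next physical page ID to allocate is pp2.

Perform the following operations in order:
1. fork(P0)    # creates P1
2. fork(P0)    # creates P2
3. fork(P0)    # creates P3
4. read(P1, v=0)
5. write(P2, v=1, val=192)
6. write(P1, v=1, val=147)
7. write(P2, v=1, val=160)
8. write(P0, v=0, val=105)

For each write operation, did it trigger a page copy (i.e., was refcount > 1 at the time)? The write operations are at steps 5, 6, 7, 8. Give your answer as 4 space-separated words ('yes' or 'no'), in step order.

Op 1: fork(P0) -> P1. 2 ppages; refcounts: pp0:2 pp1:2
Op 2: fork(P0) -> P2. 2 ppages; refcounts: pp0:3 pp1:3
Op 3: fork(P0) -> P3. 2 ppages; refcounts: pp0:4 pp1:4
Op 4: read(P1, v0) -> 18. No state change.
Op 5: write(P2, v1, 192). refcount(pp1)=4>1 -> COPY to pp2. 3 ppages; refcounts: pp0:4 pp1:3 pp2:1
Op 6: write(P1, v1, 147). refcount(pp1)=3>1 -> COPY to pp3. 4 ppages; refcounts: pp0:4 pp1:2 pp2:1 pp3:1
Op 7: write(P2, v1, 160). refcount(pp2)=1 -> write in place. 4 ppages; refcounts: pp0:4 pp1:2 pp2:1 pp3:1
Op 8: write(P0, v0, 105). refcount(pp0)=4>1 -> COPY to pp4. 5 ppages; refcounts: pp0:3 pp1:2 pp2:1 pp3:1 pp4:1

yes yes no yes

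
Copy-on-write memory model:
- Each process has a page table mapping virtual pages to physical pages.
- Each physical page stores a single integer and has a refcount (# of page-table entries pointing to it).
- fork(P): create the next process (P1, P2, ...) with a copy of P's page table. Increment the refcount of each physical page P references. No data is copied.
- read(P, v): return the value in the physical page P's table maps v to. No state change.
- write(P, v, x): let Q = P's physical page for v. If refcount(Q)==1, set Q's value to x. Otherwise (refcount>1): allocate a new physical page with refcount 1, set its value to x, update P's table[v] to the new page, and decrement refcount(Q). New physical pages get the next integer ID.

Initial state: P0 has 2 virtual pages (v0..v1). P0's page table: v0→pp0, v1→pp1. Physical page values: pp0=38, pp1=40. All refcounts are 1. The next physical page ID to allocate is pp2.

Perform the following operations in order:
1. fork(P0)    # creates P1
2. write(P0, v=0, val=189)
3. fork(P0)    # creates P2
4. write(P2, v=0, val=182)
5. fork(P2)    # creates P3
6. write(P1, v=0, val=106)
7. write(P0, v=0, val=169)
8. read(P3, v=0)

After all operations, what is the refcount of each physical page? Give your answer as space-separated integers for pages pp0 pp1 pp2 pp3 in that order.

Answer: 1 4 1 2

Derivation:
Op 1: fork(P0) -> P1. 2 ppages; refcounts: pp0:2 pp1:2
Op 2: write(P0, v0, 189). refcount(pp0)=2>1 -> COPY to pp2. 3 ppages; refcounts: pp0:1 pp1:2 pp2:1
Op 3: fork(P0) -> P2. 3 ppages; refcounts: pp0:1 pp1:3 pp2:2
Op 4: write(P2, v0, 182). refcount(pp2)=2>1 -> COPY to pp3. 4 ppages; refcounts: pp0:1 pp1:3 pp2:1 pp3:1
Op 5: fork(P2) -> P3. 4 ppages; refcounts: pp0:1 pp1:4 pp2:1 pp3:2
Op 6: write(P1, v0, 106). refcount(pp0)=1 -> write in place. 4 ppages; refcounts: pp0:1 pp1:4 pp2:1 pp3:2
Op 7: write(P0, v0, 169). refcount(pp2)=1 -> write in place. 4 ppages; refcounts: pp0:1 pp1:4 pp2:1 pp3:2
Op 8: read(P3, v0) -> 182. No state change.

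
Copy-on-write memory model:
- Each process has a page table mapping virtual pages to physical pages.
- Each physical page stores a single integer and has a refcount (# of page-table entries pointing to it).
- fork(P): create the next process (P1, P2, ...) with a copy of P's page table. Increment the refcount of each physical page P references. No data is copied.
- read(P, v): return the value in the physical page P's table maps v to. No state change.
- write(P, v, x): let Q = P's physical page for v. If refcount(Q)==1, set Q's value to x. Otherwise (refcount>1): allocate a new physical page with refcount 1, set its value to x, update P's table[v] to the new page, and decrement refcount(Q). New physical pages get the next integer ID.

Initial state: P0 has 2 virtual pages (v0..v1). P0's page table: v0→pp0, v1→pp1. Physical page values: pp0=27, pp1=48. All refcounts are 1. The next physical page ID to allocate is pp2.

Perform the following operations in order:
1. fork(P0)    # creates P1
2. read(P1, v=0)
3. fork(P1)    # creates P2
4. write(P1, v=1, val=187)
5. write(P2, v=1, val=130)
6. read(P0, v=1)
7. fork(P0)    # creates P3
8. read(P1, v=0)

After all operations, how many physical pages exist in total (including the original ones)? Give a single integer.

Op 1: fork(P0) -> P1. 2 ppages; refcounts: pp0:2 pp1:2
Op 2: read(P1, v0) -> 27. No state change.
Op 3: fork(P1) -> P2. 2 ppages; refcounts: pp0:3 pp1:3
Op 4: write(P1, v1, 187). refcount(pp1)=3>1 -> COPY to pp2. 3 ppages; refcounts: pp0:3 pp1:2 pp2:1
Op 5: write(P2, v1, 130). refcount(pp1)=2>1 -> COPY to pp3. 4 ppages; refcounts: pp0:3 pp1:1 pp2:1 pp3:1
Op 6: read(P0, v1) -> 48. No state change.
Op 7: fork(P0) -> P3. 4 ppages; refcounts: pp0:4 pp1:2 pp2:1 pp3:1
Op 8: read(P1, v0) -> 27. No state change.

Answer: 4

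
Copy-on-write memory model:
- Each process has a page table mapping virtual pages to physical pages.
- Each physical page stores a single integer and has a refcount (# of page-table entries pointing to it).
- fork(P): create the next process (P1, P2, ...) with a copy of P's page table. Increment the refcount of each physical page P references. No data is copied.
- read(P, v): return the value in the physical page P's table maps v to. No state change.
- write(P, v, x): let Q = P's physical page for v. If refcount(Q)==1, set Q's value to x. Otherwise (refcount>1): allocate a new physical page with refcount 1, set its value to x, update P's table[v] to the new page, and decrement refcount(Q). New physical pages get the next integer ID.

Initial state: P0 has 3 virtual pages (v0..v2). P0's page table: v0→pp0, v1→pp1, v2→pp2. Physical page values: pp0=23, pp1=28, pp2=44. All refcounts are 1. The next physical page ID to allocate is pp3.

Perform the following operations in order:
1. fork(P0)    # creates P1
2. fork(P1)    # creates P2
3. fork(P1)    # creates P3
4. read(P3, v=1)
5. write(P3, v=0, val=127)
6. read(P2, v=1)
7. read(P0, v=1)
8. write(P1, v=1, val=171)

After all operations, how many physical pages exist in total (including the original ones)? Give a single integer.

Answer: 5

Derivation:
Op 1: fork(P0) -> P1. 3 ppages; refcounts: pp0:2 pp1:2 pp2:2
Op 2: fork(P1) -> P2. 3 ppages; refcounts: pp0:3 pp1:3 pp2:3
Op 3: fork(P1) -> P3. 3 ppages; refcounts: pp0:4 pp1:4 pp2:4
Op 4: read(P3, v1) -> 28. No state change.
Op 5: write(P3, v0, 127). refcount(pp0)=4>1 -> COPY to pp3. 4 ppages; refcounts: pp0:3 pp1:4 pp2:4 pp3:1
Op 6: read(P2, v1) -> 28. No state change.
Op 7: read(P0, v1) -> 28. No state change.
Op 8: write(P1, v1, 171). refcount(pp1)=4>1 -> COPY to pp4. 5 ppages; refcounts: pp0:3 pp1:3 pp2:4 pp3:1 pp4:1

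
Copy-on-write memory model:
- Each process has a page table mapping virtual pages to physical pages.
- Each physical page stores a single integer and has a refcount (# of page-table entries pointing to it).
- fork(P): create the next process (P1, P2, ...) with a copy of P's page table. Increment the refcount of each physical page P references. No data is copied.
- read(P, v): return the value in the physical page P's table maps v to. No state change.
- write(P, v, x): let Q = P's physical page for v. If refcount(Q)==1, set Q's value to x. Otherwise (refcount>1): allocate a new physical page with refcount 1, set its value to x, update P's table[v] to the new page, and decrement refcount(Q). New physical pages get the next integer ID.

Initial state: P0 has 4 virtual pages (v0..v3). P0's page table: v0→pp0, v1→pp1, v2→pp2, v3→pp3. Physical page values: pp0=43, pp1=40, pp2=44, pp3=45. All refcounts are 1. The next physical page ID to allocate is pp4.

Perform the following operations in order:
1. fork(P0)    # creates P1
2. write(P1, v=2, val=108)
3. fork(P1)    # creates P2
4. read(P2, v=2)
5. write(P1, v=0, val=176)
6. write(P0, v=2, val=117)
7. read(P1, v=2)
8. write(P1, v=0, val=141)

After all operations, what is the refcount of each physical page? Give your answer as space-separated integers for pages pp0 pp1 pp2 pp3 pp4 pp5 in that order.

Op 1: fork(P0) -> P1. 4 ppages; refcounts: pp0:2 pp1:2 pp2:2 pp3:2
Op 2: write(P1, v2, 108). refcount(pp2)=2>1 -> COPY to pp4. 5 ppages; refcounts: pp0:2 pp1:2 pp2:1 pp3:2 pp4:1
Op 3: fork(P1) -> P2. 5 ppages; refcounts: pp0:3 pp1:3 pp2:1 pp3:3 pp4:2
Op 4: read(P2, v2) -> 108. No state change.
Op 5: write(P1, v0, 176). refcount(pp0)=3>1 -> COPY to pp5. 6 ppages; refcounts: pp0:2 pp1:3 pp2:1 pp3:3 pp4:2 pp5:1
Op 6: write(P0, v2, 117). refcount(pp2)=1 -> write in place. 6 ppages; refcounts: pp0:2 pp1:3 pp2:1 pp3:3 pp4:2 pp5:1
Op 7: read(P1, v2) -> 108. No state change.
Op 8: write(P1, v0, 141). refcount(pp5)=1 -> write in place. 6 ppages; refcounts: pp0:2 pp1:3 pp2:1 pp3:3 pp4:2 pp5:1

Answer: 2 3 1 3 2 1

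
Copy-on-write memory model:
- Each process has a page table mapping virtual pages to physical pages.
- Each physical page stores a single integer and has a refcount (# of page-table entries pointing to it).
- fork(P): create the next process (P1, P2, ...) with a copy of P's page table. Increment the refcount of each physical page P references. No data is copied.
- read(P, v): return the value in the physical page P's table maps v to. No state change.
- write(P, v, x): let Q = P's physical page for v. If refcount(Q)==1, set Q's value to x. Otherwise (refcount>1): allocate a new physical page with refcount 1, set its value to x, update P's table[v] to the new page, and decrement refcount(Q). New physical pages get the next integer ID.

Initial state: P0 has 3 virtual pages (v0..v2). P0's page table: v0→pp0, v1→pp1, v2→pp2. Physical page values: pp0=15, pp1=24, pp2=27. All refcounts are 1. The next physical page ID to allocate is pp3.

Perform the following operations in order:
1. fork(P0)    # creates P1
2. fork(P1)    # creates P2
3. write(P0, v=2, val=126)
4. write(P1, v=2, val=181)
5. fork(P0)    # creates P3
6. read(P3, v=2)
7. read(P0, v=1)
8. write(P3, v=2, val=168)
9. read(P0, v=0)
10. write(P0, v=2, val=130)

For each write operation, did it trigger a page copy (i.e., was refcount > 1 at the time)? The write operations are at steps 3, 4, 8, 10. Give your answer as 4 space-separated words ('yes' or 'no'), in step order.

Op 1: fork(P0) -> P1. 3 ppages; refcounts: pp0:2 pp1:2 pp2:2
Op 2: fork(P1) -> P2. 3 ppages; refcounts: pp0:3 pp1:3 pp2:3
Op 3: write(P0, v2, 126). refcount(pp2)=3>1 -> COPY to pp3. 4 ppages; refcounts: pp0:3 pp1:3 pp2:2 pp3:1
Op 4: write(P1, v2, 181). refcount(pp2)=2>1 -> COPY to pp4. 5 ppages; refcounts: pp0:3 pp1:3 pp2:1 pp3:1 pp4:1
Op 5: fork(P0) -> P3. 5 ppages; refcounts: pp0:4 pp1:4 pp2:1 pp3:2 pp4:1
Op 6: read(P3, v2) -> 126. No state change.
Op 7: read(P0, v1) -> 24. No state change.
Op 8: write(P3, v2, 168). refcount(pp3)=2>1 -> COPY to pp5. 6 ppages; refcounts: pp0:4 pp1:4 pp2:1 pp3:1 pp4:1 pp5:1
Op 9: read(P0, v0) -> 15. No state change.
Op 10: write(P0, v2, 130). refcount(pp3)=1 -> write in place. 6 ppages; refcounts: pp0:4 pp1:4 pp2:1 pp3:1 pp4:1 pp5:1

yes yes yes no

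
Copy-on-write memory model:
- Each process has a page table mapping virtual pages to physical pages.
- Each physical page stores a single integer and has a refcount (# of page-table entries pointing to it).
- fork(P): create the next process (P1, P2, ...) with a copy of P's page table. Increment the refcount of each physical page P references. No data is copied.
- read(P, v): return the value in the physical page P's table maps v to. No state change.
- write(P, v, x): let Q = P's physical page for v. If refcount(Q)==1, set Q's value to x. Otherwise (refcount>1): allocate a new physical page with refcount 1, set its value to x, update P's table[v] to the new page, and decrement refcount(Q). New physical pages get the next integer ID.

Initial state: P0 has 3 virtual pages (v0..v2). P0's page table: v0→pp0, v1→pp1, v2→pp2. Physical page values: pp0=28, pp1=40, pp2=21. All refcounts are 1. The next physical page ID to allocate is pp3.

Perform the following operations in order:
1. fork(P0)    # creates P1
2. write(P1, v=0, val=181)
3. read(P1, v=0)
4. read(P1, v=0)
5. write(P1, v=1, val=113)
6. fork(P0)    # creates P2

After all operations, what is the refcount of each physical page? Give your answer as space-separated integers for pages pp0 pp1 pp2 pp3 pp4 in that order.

Op 1: fork(P0) -> P1. 3 ppages; refcounts: pp0:2 pp1:2 pp2:2
Op 2: write(P1, v0, 181). refcount(pp0)=2>1 -> COPY to pp3. 4 ppages; refcounts: pp0:1 pp1:2 pp2:2 pp3:1
Op 3: read(P1, v0) -> 181. No state change.
Op 4: read(P1, v0) -> 181. No state change.
Op 5: write(P1, v1, 113). refcount(pp1)=2>1 -> COPY to pp4. 5 ppages; refcounts: pp0:1 pp1:1 pp2:2 pp3:1 pp4:1
Op 6: fork(P0) -> P2. 5 ppages; refcounts: pp0:2 pp1:2 pp2:3 pp3:1 pp4:1

Answer: 2 2 3 1 1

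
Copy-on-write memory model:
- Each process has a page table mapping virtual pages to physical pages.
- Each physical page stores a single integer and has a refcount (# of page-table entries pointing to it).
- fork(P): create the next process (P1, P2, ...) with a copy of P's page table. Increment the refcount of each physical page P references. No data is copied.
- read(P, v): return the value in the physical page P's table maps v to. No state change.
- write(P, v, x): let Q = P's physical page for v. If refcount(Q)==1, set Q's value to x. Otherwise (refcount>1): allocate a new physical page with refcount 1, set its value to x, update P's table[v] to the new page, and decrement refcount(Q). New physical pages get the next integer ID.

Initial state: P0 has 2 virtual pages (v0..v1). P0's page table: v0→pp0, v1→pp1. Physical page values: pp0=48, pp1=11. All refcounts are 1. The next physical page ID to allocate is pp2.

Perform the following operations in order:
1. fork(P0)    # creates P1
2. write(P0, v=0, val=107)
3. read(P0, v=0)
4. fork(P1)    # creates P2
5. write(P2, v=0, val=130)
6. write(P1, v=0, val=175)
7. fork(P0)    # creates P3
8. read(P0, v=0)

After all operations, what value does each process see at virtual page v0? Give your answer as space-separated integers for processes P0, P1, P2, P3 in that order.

Op 1: fork(P0) -> P1. 2 ppages; refcounts: pp0:2 pp1:2
Op 2: write(P0, v0, 107). refcount(pp0)=2>1 -> COPY to pp2. 3 ppages; refcounts: pp0:1 pp1:2 pp2:1
Op 3: read(P0, v0) -> 107. No state change.
Op 4: fork(P1) -> P2. 3 ppages; refcounts: pp0:2 pp1:3 pp2:1
Op 5: write(P2, v0, 130). refcount(pp0)=2>1 -> COPY to pp3. 4 ppages; refcounts: pp0:1 pp1:3 pp2:1 pp3:1
Op 6: write(P1, v0, 175). refcount(pp0)=1 -> write in place. 4 ppages; refcounts: pp0:1 pp1:3 pp2:1 pp3:1
Op 7: fork(P0) -> P3. 4 ppages; refcounts: pp0:1 pp1:4 pp2:2 pp3:1
Op 8: read(P0, v0) -> 107. No state change.
P0: v0 -> pp2 = 107
P1: v0 -> pp0 = 175
P2: v0 -> pp3 = 130
P3: v0 -> pp2 = 107

Answer: 107 175 130 107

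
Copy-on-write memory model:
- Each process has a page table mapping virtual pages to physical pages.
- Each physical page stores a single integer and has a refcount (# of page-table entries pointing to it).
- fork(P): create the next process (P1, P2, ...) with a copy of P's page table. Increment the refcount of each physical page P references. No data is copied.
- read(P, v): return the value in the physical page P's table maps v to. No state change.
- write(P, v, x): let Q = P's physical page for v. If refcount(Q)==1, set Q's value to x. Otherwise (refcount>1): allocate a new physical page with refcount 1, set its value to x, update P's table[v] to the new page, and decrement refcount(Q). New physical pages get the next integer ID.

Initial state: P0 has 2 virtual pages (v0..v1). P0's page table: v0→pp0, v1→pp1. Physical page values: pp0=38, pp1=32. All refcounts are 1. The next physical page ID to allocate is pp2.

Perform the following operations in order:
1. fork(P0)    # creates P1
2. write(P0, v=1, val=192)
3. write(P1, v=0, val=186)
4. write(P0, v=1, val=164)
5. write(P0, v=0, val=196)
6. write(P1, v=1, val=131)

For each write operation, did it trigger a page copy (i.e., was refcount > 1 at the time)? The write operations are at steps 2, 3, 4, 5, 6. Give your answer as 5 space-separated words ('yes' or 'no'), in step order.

Op 1: fork(P0) -> P1. 2 ppages; refcounts: pp0:2 pp1:2
Op 2: write(P0, v1, 192). refcount(pp1)=2>1 -> COPY to pp2. 3 ppages; refcounts: pp0:2 pp1:1 pp2:1
Op 3: write(P1, v0, 186). refcount(pp0)=2>1 -> COPY to pp3. 4 ppages; refcounts: pp0:1 pp1:1 pp2:1 pp3:1
Op 4: write(P0, v1, 164). refcount(pp2)=1 -> write in place. 4 ppages; refcounts: pp0:1 pp1:1 pp2:1 pp3:1
Op 5: write(P0, v0, 196). refcount(pp0)=1 -> write in place. 4 ppages; refcounts: pp0:1 pp1:1 pp2:1 pp3:1
Op 6: write(P1, v1, 131). refcount(pp1)=1 -> write in place. 4 ppages; refcounts: pp0:1 pp1:1 pp2:1 pp3:1

yes yes no no no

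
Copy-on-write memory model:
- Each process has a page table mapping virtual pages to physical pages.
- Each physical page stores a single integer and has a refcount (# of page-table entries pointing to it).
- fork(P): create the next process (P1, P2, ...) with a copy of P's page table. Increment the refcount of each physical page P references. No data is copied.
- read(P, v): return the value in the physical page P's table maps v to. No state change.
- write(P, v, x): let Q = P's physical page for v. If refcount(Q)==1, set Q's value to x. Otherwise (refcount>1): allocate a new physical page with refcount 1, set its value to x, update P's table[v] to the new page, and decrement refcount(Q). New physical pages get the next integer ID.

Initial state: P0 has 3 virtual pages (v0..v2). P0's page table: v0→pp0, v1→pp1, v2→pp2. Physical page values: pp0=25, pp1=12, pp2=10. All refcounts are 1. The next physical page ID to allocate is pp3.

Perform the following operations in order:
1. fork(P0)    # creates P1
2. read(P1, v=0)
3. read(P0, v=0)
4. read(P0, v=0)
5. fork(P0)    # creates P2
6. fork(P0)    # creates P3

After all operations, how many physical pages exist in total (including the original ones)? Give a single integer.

Answer: 3

Derivation:
Op 1: fork(P0) -> P1. 3 ppages; refcounts: pp0:2 pp1:2 pp2:2
Op 2: read(P1, v0) -> 25. No state change.
Op 3: read(P0, v0) -> 25. No state change.
Op 4: read(P0, v0) -> 25. No state change.
Op 5: fork(P0) -> P2. 3 ppages; refcounts: pp0:3 pp1:3 pp2:3
Op 6: fork(P0) -> P3. 3 ppages; refcounts: pp0:4 pp1:4 pp2:4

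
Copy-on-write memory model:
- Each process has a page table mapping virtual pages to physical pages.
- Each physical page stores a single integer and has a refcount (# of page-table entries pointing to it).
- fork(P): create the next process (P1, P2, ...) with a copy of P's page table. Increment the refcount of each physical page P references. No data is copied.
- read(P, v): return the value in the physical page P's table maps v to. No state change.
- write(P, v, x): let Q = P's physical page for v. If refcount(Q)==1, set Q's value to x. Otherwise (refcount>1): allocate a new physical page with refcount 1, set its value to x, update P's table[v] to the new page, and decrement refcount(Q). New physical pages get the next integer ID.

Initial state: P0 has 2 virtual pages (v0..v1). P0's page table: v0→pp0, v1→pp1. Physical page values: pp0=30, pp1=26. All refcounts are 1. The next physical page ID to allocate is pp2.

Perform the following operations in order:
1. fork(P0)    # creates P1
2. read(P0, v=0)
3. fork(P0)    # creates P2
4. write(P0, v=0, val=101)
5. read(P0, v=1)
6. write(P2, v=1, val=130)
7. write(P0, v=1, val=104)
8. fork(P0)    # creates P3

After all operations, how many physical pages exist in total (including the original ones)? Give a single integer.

Op 1: fork(P0) -> P1. 2 ppages; refcounts: pp0:2 pp1:2
Op 2: read(P0, v0) -> 30. No state change.
Op 3: fork(P0) -> P2. 2 ppages; refcounts: pp0:3 pp1:3
Op 4: write(P0, v0, 101). refcount(pp0)=3>1 -> COPY to pp2. 3 ppages; refcounts: pp0:2 pp1:3 pp2:1
Op 5: read(P0, v1) -> 26. No state change.
Op 6: write(P2, v1, 130). refcount(pp1)=3>1 -> COPY to pp3. 4 ppages; refcounts: pp0:2 pp1:2 pp2:1 pp3:1
Op 7: write(P0, v1, 104). refcount(pp1)=2>1 -> COPY to pp4. 5 ppages; refcounts: pp0:2 pp1:1 pp2:1 pp3:1 pp4:1
Op 8: fork(P0) -> P3. 5 ppages; refcounts: pp0:2 pp1:1 pp2:2 pp3:1 pp4:2

Answer: 5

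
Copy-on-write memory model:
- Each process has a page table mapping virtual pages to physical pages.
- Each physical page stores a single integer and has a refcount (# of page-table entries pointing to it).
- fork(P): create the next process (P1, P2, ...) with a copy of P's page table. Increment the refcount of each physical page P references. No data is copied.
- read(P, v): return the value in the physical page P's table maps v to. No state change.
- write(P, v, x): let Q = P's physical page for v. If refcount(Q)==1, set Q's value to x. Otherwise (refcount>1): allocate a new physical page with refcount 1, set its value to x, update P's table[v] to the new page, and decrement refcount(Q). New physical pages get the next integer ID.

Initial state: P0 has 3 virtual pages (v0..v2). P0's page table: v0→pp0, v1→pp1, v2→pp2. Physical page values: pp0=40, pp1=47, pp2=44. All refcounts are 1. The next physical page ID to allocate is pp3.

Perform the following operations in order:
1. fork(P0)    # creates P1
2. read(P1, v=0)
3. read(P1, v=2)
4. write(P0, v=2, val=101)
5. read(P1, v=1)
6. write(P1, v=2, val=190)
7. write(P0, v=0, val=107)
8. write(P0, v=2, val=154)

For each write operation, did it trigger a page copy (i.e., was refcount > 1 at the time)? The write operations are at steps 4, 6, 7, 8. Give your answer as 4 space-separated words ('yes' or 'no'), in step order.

Op 1: fork(P0) -> P1. 3 ppages; refcounts: pp0:2 pp1:2 pp2:2
Op 2: read(P1, v0) -> 40. No state change.
Op 3: read(P1, v2) -> 44. No state change.
Op 4: write(P0, v2, 101). refcount(pp2)=2>1 -> COPY to pp3. 4 ppages; refcounts: pp0:2 pp1:2 pp2:1 pp3:1
Op 5: read(P1, v1) -> 47. No state change.
Op 6: write(P1, v2, 190). refcount(pp2)=1 -> write in place. 4 ppages; refcounts: pp0:2 pp1:2 pp2:1 pp3:1
Op 7: write(P0, v0, 107). refcount(pp0)=2>1 -> COPY to pp4. 5 ppages; refcounts: pp0:1 pp1:2 pp2:1 pp3:1 pp4:1
Op 8: write(P0, v2, 154). refcount(pp3)=1 -> write in place. 5 ppages; refcounts: pp0:1 pp1:2 pp2:1 pp3:1 pp4:1

yes no yes no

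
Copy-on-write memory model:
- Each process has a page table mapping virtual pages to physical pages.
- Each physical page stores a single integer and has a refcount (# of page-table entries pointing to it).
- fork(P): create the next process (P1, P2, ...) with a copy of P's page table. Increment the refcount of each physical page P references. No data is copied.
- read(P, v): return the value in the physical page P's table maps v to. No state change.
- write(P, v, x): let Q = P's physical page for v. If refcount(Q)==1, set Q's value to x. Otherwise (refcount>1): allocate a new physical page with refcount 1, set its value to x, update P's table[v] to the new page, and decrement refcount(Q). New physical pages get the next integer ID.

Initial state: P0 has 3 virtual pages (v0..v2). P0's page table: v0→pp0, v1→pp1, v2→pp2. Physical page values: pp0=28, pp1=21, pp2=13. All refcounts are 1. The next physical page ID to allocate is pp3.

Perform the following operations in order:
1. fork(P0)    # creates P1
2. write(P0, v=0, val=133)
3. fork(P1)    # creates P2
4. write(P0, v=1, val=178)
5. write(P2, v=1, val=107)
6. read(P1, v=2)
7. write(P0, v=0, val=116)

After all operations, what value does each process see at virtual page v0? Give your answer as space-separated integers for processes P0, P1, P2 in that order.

Answer: 116 28 28

Derivation:
Op 1: fork(P0) -> P1. 3 ppages; refcounts: pp0:2 pp1:2 pp2:2
Op 2: write(P0, v0, 133). refcount(pp0)=2>1 -> COPY to pp3. 4 ppages; refcounts: pp0:1 pp1:2 pp2:2 pp3:1
Op 3: fork(P1) -> P2. 4 ppages; refcounts: pp0:2 pp1:3 pp2:3 pp3:1
Op 4: write(P0, v1, 178). refcount(pp1)=3>1 -> COPY to pp4. 5 ppages; refcounts: pp0:2 pp1:2 pp2:3 pp3:1 pp4:1
Op 5: write(P2, v1, 107). refcount(pp1)=2>1 -> COPY to pp5. 6 ppages; refcounts: pp0:2 pp1:1 pp2:3 pp3:1 pp4:1 pp5:1
Op 6: read(P1, v2) -> 13. No state change.
Op 7: write(P0, v0, 116). refcount(pp3)=1 -> write in place. 6 ppages; refcounts: pp0:2 pp1:1 pp2:3 pp3:1 pp4:1 pp5:1
P0: v0 -> pp3 = 116
P1: v0 -> pp0 = 28
P2: v0 -> pp0 = 28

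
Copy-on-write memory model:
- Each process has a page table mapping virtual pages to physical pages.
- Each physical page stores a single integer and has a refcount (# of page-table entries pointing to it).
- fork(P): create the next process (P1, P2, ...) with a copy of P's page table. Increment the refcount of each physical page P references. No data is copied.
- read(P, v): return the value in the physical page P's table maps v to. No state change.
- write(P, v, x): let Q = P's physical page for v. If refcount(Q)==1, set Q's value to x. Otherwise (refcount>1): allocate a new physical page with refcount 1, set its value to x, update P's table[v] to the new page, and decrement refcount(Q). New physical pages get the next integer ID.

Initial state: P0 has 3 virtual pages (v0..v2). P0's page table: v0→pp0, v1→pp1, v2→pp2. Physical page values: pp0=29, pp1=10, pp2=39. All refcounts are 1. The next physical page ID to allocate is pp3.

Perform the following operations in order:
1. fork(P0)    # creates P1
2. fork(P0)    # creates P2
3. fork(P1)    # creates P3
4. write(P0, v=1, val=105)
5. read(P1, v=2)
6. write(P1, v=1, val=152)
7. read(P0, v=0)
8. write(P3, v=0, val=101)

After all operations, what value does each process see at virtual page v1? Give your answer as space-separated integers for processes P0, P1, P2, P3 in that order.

Answer: 105 152 10 10

Derivation:
Op 1: fork(P0) -> P1. 3 ppages; refcounts: pp0:2 pp1:2 pp2:2
Op 2: fork(P0) -> P2. 3 ppages; refcounts: pp0:3 pp1:3 pp2:3
Op 3: fork(P1) -> P3. 3 ppages; refcounts: pp0:4 pp1:4 pp2:4
Op 4: write(P0, v1, 105). refcount(pp1)=4>1 -> COPY to pp3. 4 ppages; refcounts: pp0:4 pp1:3 pp2:4 pp3:1
Op 5: read(P1, v2) -> 39. No state change.
Op 6: write(P1, v1, 152). refcount(pp1)=3>1 -> COPY to pp4. 5 ppages; refcounts: pp0:4 pp1:2 pp2:4 pp3:1 pp4:1
Op 7: read(P0, v0) -> 29. No state change.
Op 8: write(P3, v0, 101). refcount(pp0)=4>1 -> COPY to pp5. 6 ppages; refcounts: pp0:3 pp1:2 pp2:4 pp3:1 pp4:1 pp5:1
P0: v1 -> pp3 = 105
P1: v1 -> pp4 = 152
P2: v1 -> pp1 = 10
P3: v1 -> pp1 = 10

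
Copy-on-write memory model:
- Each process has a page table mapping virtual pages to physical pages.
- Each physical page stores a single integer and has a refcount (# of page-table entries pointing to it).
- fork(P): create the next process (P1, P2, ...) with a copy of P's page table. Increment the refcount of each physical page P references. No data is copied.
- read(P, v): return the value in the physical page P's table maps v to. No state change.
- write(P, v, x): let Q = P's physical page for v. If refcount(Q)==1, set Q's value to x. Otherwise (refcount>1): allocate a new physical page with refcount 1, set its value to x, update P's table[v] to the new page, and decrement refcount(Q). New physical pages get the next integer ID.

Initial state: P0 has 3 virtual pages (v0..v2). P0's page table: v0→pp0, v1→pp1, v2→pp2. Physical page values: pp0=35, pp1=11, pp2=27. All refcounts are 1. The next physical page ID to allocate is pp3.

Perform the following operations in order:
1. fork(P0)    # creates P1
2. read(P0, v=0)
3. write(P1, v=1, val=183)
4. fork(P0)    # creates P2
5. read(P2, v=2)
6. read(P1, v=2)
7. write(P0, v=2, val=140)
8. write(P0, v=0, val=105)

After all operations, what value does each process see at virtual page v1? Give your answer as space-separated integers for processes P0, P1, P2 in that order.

Answer: 11 183 11

Derivation:
Op 1: fork(P0) -> P1. 3 ppages; refcounts: pp0:2 pp1:2 pp2:2
Op 2: read(P0, v0) -> 35. No state change.
Op 3: write(P1, v1, 183). refcount(pp1)=2>1 -> COPY to pp3. 4 ppages; refcounts: pp0:2 pp1:1 pp2:2 pp3:1
Op 4: fork(P0) -> P2. 4 ppages; refcounts: pp0:3 pp1:2 pp2:3 pp3:1
Op 5: read(P2, v2) -> 27. No state change.
Op 6: read(P1, v2) -> 27. No state change.
Op 7: write(P0, v2, 140). refcount(pp2)=3>1 -> COPY to pp4. 5 ppages; refcounts: pp0:3 pp1:2 pp2:2 pp3:1 pp4:1
Op 8: write(P0, v0, 105). refcount(pp0)=3>1 -> COPY to pp5. 6 ppages; refcounts: pp0:2 pp1:2 pp2:2 pp3:1 pp4:1 pp5:1
P0: v1 -> pp1 = 11
P1: v1 -> pp3 = 183
P2: v1 -> pp1 = 11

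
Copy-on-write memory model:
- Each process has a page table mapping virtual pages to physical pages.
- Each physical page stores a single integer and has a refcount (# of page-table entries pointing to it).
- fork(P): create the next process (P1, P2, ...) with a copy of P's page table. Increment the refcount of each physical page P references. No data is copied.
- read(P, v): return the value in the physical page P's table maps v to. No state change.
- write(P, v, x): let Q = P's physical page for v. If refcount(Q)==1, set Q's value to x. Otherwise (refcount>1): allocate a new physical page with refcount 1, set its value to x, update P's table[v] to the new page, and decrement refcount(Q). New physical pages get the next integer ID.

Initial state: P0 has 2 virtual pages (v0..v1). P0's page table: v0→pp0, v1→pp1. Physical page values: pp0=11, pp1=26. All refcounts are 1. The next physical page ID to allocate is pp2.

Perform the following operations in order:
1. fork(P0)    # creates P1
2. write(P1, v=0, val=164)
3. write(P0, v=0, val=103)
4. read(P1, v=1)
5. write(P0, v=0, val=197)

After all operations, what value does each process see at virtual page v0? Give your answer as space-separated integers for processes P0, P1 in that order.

Answer: 197 164

Derivation:
Op 1: fork(P0) -> P1. 2 ppages; refcounts: pp0:2 pp1:2
Op 2: write(P1, v0, 164). refcount(pp0)=2>1 -> COPY to pp2. 3 ppages; refcounts: pp0:1 pp1:2 pp2:1
Op 3: write(P0, v0, 103). refcount(pp0)=1 -> write in place. 3 ppages; refcounts: pp0:1 pp1:2 pp2:1
Op 4: read(P1, v1) -> 26. No state change.
Op 5: write(P0, v0, 197). refcount(pp0)=1 -> write in place. 3 ppages; refcounts: pp0:1 pp1:2 pp2:1
P0: v0 -> pp0 = 197
P1: v0 -> pp2 = 164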